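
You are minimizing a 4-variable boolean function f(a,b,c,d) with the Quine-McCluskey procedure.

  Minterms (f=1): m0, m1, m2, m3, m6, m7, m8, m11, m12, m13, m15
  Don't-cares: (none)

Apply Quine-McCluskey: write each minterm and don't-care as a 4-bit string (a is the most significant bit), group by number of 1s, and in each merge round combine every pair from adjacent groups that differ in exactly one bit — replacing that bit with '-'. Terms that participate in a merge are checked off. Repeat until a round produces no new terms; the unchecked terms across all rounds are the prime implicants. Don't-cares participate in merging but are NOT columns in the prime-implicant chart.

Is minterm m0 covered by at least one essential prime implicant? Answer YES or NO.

YES

[col 0] 0000*, 0001*, 0010*, 0011*, 0110*, 0111*, 1000*, 1011*, 1100*, 1101*, 1111*
[col 1] -000, -011*, -111*, 0-10*, 0-11*, 00-0*, 00-1*, 000-*, 001-*, 011-*, 1-00, 1-11*, 11-1, 110-
[col 2] --11, 0-1-, 00--
Prime implicants: --11, -000, 0-1-, 00--, 1-00, 11-1, 110-
PI chart (minterm → PIs covering it):
  0 | -000,00--
  1 | 00--  (sole → essential)
  2 | 0-1-,00--
  3 | --11,0-1-,00--
  6 | 0-1-  (sole → essential)
  7 | --11,0-1-
  8 | -000,1-00
  11 | --11  (sole → essential)
  12 | 1-00,110-
  13 | 11-1,110-
  15 | --11,11-1
Essential prime implicants: --11, 0-1-, 00--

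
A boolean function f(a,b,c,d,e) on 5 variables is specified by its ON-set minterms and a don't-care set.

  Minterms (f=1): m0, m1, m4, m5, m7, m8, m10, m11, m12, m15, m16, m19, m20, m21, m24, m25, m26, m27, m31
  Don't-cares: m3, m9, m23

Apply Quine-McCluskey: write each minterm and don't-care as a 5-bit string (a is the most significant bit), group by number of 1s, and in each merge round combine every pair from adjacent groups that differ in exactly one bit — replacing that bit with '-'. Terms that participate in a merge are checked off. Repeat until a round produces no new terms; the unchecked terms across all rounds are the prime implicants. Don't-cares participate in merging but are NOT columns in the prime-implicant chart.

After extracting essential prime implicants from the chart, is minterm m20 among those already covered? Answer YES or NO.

size-2^0 implicants → 00000(✓)  00001(✓)  00011(✓)  00100(✓)  00101(✓)  00111(✓)  01000(✓)  01001(✓)  01010(✓)  01011(✓)  01100(✓)  01111(✓)  10000(✓)  10011(✓)  10100(✓)  10101(✓)  10111(✓)  11000(✓)  11001(✓)  11010(✓)  11011(✓)  11111(✓)
size-2^1 implicants → -0000(✓)  -0011(✓)  -0100(✓)  -0101(✓)  -0111(✓)  -1000(✓)  -1001(✓)  -1010(✓)  -1011(✓)  -1111(✓)  0-000(✓)  0-001(✓)  0-011(✓)  0-100(✓)  0-111(✓)  00-00(✓)  00-01(✓)  00-11(✓)  000-1(✓)  0000-(✓)  001-1(✓)  0010-(✓)  01-00(✓)  01-11(✓)  010-0(✓)  010-1(✓)  0100-(✓)  0101-(✓)  1-000(✓)  1-011(✓)  1-111(✓)  10-00(✓)  10-11(✓)  101-1(✓)  1010-(✓)  11-11(✓)  110-0(✓)  110-1(✓)  1100-(✓)  1101-(✓)
size-2^2 implicants → --000  --011(✓)  --111(✓)  -0-00  -0-11(✓)  -01-1  -010-  -1-11(✓)  -10-0(✓)  -10-1(✓)  -100-(✓)  -101-(✓)  0--00  0--11(✓)  0-0-1  0-00-  00--1  00-0-  010--(✓)  1--11(✓)  110--(✓)
size-2^3 implicants → ---11  -10--
Unchecked terms (primes): ---11, --000, -0-00, -01-1, -010-, -10--, 0--00, 0-0-1, 0-00-, 00--1, 00-0-
Minterm coverage:
  m0 ⊆ --000,-0-00,0--00,0-00-,00-0-
  m1 ⊆ 0-0-1,0-00-,00--1,00-0-
  m4 ⊆ -0-00,-010-,0--00,00-0-
  m5 ⊆ -01-1,-010-,00--1,00-0-
  m7 ⊆ ---11,-01-1,00--1
  m8 ⊆ --000,-10--,0--00,0-00-
  m10 ⊆ -10-- [E]
  m11 ⊆ ---11,-10--,0-0-1
  m12 ⊆ 0--00 [E]
  m15 ⊆ ---11 [E]
  m16 ⊆ --000,-0-00
  m19 ⊆ ---11 [E]
  m20 ⊆ -0-00,-010-
  m21 ⊆ -01-1,-010-
  m24 ⊆ --000,-10--
  m25 ⊆ -10-- [E]
  m26 ⊆ -10-- [E]
  m27 ⊆ ---11,-10--
  m31 ⊆ ---11 [E]
E = {---11, -10--, 0--00}

NO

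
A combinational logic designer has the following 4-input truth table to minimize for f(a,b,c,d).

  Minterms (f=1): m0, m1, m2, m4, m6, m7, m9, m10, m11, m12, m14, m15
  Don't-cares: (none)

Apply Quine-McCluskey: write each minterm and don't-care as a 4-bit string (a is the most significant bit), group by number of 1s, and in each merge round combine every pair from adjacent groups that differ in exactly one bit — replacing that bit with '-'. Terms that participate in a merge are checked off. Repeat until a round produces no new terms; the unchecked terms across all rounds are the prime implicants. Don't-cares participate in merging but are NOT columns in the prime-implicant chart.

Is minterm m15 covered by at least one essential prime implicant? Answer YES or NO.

YES

[col 0] 0000*, 0001*, 0010*, 0100*, 0110*, 0111*, 1001*, 1010*, 1011*, 1100*, 1110*, 1111*
[col 1] -001, -010*, -100*, -110*, -111*, 0-00*, 0-10*, 00-0*, 000-, 01-0*, 011-*, 1-10*, 1-11*, 10-1, 101-*, 11-0*, 111-*
[col 2] --10, -1-0, -11-, 0--0, 1-1-
Prime implicants: --10, -001, -1-0, -11-, 0--0, 000-, 1-1-, 10-1
PI chart (minterm → PIs covering it):
  0 | 0--0,000-
  1 | -001,000-
  2 | --10,0--0
  4 | -1-0,0--0
  6 | --10,-1-0,-11-,0--0
  7 | -11-  (sole → essential)
  9 | -001,10-1
  10 | --10,1-1-
  11 | 1-1-,10-1
  12 | -1-0  (sole → essential)
  14 | --10,-1-0,-11-,1-1-
  15 | -11-,1-1-
Essential prime implicants: -1-0, -11-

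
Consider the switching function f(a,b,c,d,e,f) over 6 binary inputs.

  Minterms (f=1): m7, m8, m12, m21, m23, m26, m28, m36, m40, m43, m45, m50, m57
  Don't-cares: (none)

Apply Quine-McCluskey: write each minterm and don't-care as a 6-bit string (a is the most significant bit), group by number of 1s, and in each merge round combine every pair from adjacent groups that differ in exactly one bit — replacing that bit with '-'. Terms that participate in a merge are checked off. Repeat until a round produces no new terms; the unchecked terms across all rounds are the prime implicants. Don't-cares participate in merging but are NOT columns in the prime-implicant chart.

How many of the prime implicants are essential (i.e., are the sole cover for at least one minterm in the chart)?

size-2^0 implicants → 000111(✓)  001000(✓)  001100(✓)  010101(✓)  010111(✓)  011010  011100(✓)  100100  101000(✓)  101011  101101  110010  111001
size-2^1 implicants → -01000  0-0111  0-1100  001-00  0101-1
Unchecked terms (primes): -01000, 0-0111, 0-1100, 001-00, 0101-1, 011010, 100100, 101011, 101101, 110010, 111001
Minterm coverage:
  m7 ⊆ 0-0111 [E]
  m8 ⊆ -01000,001-00
  m12 ⊆ 0-1100,001-00
  m21 ⊆ 0101-1 [E]
  m23 ⊆ 0-0111,0101-1
  m26 ⊆ 011010 [E]
  m28 ⊆ 0-1100 [E]
  m36 ⊆ 100100 [E]
  m40 ⊆ -01000 [E]
  m43 ⊆ 101011 [E]
  m45 ⊆ 101101 [E]
  m50 ⊆ 110010 [E]
  m57 ⊆ 111001 [E]
E = {-01000, 0-0111, 0-1100, 0101-1, 011010, 100100, 101011, 101101, 110010, 111001}

10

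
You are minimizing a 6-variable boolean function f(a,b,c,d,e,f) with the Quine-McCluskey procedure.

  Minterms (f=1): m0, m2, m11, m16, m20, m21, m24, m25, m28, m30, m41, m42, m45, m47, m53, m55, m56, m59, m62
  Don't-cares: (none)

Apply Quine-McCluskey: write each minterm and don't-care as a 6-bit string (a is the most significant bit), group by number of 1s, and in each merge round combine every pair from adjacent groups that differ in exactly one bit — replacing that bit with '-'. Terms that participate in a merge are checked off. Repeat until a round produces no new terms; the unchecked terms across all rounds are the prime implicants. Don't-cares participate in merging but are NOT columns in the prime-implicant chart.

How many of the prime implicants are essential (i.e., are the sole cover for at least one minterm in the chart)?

10

[col 0] 000000*, 000010*, 001011, 010000*, 010100*, 010101*, 011000*, 011001*, 011100*, 011110*, 101001*, 101010, 101101*, 101111*, 110101*, 110111*, 111000*, 111011, 111110*
[col 1] -10101, -11000, -11110, 0-0000, 0000-0, 01-000*, 01-100*, 010-00*, 01010-, 011-00*, 01100-, 0111-0, 101-01, 1011-1, 1101-1
[col 2] 01--00
Prime implicants: -10101, -11000, -11110, 0-0000, 0000-0, 001011, 01--00, 01010-, 01100-, 0111-0, 101-01, 101010, 1011-1, 1101-1, 111011
PI chart (minterm → PIs covering it):
  0 | 0-0000,0000-0
  2 | 0000-0  (sole → essential)
  11 | 001011  (sole → essential)
  16 | 0-0000,01--00
  20 | 01--00,01010-
  21 | -10101,01010-
  24 | -11000,01--00,01100-
  25 | 01100-  (sole → essential)
  28 | 01--00,0111-0
  30 | -11110,0111-0
  41 | 101-01  (sole → essential)
  42 | 101010  (sole → essential)
  45 | 101-01,1011-1
  47 | 1011-1  (sole → essential)
  53 | -10101,1101-1
  55 | 1101-1  (sole → essential)
  56 | -11000  (sole → essential)
  59 | 111011  (sole → essential)
  62 | -11110  (sole → essential)
Essential prime implicants: -11000, -11110, 0000-0, 001011, 01100-, 101-01, 101010, 1011-1, 1101-1, 111011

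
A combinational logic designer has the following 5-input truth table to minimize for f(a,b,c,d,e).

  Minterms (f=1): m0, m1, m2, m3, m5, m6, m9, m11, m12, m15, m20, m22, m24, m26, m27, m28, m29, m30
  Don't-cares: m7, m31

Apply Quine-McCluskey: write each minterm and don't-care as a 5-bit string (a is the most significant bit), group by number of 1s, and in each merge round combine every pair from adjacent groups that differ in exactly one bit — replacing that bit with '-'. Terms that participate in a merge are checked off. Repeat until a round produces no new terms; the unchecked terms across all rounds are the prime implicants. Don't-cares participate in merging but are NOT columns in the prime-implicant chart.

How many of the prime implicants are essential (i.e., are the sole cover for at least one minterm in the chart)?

7

size-2^0 implicants → 00000(✓)  00001(✓)  00010(✓)  00011(✓)  00101(✓)  00110(✓)  00111(✓)  01001(✓)  01011(✓)  01100(✓)  01111(✓)  10100(✓)  10110(✓)  11000(✓)  11010(✓)  11011(✓)  11100(✓)  11101(✓)  11110(✓)  11111(✓)
size-2^1 implicants → -0110  -1011(✓)  -1100  -1111(✓)  0-001(✓)  0-011(✓)  0-111(✓)  00-01(✓)  00-10(✓)  00-11(✓)  000-0(✓)  000-1(✓)  0000-(✓)  0001-(✓)  001-1(✓)  0011-(✓)  01-11(✓)  010-1(✓)  1-100(✓)  1-110(✓)  101-0(✓)  11-00(✓)  11-10(✓)  11-11(✓)  110-0(✓)  1101-(✓)  111-0(✓)  111-1(✓)  1110-(✓)  1111-(✓)
size-2^2 implicants → -1-11  0--11  0-0-1  00--1  00-1-  000--  1-1-0  11--0  11-1-  111--
Unchecked terms (primes): -0110, -1-11, -1100, 0--11, 0-0-1, 00--1, 00-1-, 000--, 1-1-0, 11--0, 11-1-, 111--
Minterm coverage:
  m0 ⊆ 000-- [E]
  m1 ⊆ 0-0-1,00--1,000--
  m2 ⊆ 00-1-,000--
  m3 ⊆ 0--11,0-0-1,00--1,00-1-,000--
  m5 ⊆ 00--1 [E]
  m6 ⊆ -0110,00-1-
  m9 ⊆ 0-0-1 [E]
  m11 ⊆ -1-11,0--11,0-0-1
  m12 ⊆ -1100 [E]
  m15 ⊆ -1-11,0--11
  m20 ⊆ 1-1-0 [E]
  m22 ⊆ -0110,1-1-0
  m24 ⊆ 11--0 [E]
  m26 ⊆ 11--0,11-1-
  m27 ⊆ -1-11,11-1-
  m28 ⊆ -1100,1-1-0,11--0,111--
  m29 ⊆ 111-- [E]
  m30 ⊆ 1-1-0,11--0,11-1-,111--
E = {-1100, 0-0-1, 00--1, 000--, 1-1-0, 11--0, 111--}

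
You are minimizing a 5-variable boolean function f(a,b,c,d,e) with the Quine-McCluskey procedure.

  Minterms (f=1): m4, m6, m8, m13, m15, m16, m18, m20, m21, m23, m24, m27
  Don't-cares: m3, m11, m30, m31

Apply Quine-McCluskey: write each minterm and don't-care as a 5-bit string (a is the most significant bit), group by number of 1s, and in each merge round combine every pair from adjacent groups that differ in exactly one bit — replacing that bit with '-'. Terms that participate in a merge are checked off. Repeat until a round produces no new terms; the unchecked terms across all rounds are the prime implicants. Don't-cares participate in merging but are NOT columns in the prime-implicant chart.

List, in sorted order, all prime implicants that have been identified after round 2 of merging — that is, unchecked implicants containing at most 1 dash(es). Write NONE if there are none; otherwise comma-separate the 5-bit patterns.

[col 0] 00011*, 00100*, 00110*, 01000*, 01011*, 01101*, 01111*, 10000*, 10010*, 10100*, 10101*, 10111*, 11000*, 11011*, 11110*, 11111*
[col 1] -0100, -1000, -1011*, -1111*, 0-011, 001-0, 01-11*, 011-1, 1-000, 1-111, 10-00, 100-0, 101-1, 1010-, 11-11*, 1111-
[col 2] -1-11
Prime implicants: -0100, -1-11, -1000, 0-011, 001-0, 011-1, 1-000, 1-111, 10-00, 100-0, 101-1, 1010-, 1111-

-0100, -1000, 0-011, 001-0, 011-1, 1-000, 1-111, 10-00, 100-0, 101-1, 1010-, 1111-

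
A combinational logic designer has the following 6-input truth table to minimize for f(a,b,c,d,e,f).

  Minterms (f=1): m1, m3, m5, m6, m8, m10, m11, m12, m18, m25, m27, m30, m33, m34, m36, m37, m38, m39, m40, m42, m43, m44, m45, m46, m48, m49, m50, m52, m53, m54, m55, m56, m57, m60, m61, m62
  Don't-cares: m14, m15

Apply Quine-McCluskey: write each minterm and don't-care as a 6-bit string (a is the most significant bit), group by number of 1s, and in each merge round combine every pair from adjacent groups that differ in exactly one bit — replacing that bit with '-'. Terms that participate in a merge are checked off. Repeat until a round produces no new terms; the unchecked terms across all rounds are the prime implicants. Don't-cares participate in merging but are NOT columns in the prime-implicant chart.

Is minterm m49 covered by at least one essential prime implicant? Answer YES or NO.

NO

size-2^0 implicants → 000001(✓)  000011(✓)  000101(✓)  000110(✓)  001000(✓)  001010(✓)  001011(✓)  001100(✓)  001110(✓)  001111(✓)  010010(✓)  011001(✓)  011011(✓)  011110(✓)  100001(✓)  100010(✓)  100100(✓)  100101(✓)  100110(✓)  100111(✓)  101000(✓)  101010(✓)  101011(✓)  101100(✓)  101101(✓)  101110(✓)  110000(✓)  110001(✓)  110010(✓)  110100(✓)  110101(✓)  110110(✓)  110111(✓)  111000(✓)  111001(✓)  111100(✓)  111101(✓)  111110(✓)
size-2^1 implicants → -00001(✓)  -00101(✓)  -00110(✓)  -01000(✓)  -01010(✓)  -01011(✓)  -01100(✓)  -01110(✓)  -10010  -11001  -11110(✓)  0-1011  0-1110(✓)  00-011  00-110(✓)  000-01(✓)  0000-1  001-00(✓)  001-10(✓)  001-11(✓)  0010-0(✓)  00101-(✓)  0011-0(✓)  00111-(✓)  0110-1  1-0001(✓)  1-0010(✓)  1-0100(✓)  1-0101(✓)  1-0110(✓)  1-0111(✓)  1-1000(✓)  1-1100(✓)  1-1101(✓)  1-1110(✓)  10-010(✓)  10-100(✓)  10-101(✓)  10-110(✓)  100-01(✓)  100-10(✓)  1001-0(✓)  1001-1(✓)  10010-(✓)  10011-(✓)  101-00(✓)  101-10(✓)  1010-0(✓)  10101-(✓)  1011-0(✓)  10110-(✓)  11-000(✓)  11-001(✓)  11-100(✓)  11-101(✓)  11-110(✓)  110-00(✓)  110-01(✓)  110-10(✓)  1100-0(✓)  11000-(✓)  1101-0(✓)  1101-1(✓)  11010-(✓)  11011-(✓)  111-00(✓)  111-01(✓)  11100-(✓)  1111-0(✓)  11110-(✓)
size-2^2 implicants → --1110  -0-110  -00-01  -01-00(✓)  -01-10(✓)  -010-0(✓)  -0101-  -011-0(✓)  001--0(✓)  001-1-  1--100(✓)  1--101(✓)  1--110(✓)  1-0-01  1-0-10  1-01-0(✓)  1-01-1(✓)  1-010-(✓)  1-011-(✓)  1-1-00  1-11-0(✓)  1-110-(✓)  10--10  10-1-0(✓)  10-10-(✓)  1001--(✓)  101--0(✓)  11--00(✓)  11--01(✓)  11-00-(✓)  11-1-0(✓)  11-10-(✓)  110--0  110-0-(✓)  1101--(✓)  111-0-(✓)
size-2^3 implicants → -01--0  1--1-0  1--10-  1-01--  11--0-
Unchecked terms (primes): --1110, -0-110, -00-01, -01--0, -0101-, -10010, -11001, 0-1011, 00-011, 0000-1, 001-1-, 0110-1, 1--1-0, 1--10-, 1-0-01, 1-0-10, 1-01--, 1-1-00, 10--10, 11--0-, 110--0
Minterm coverage:
  m1 ⊆ -00-01,0000-1
  m3 ⊆ 00-011,0000-1
  m5 ⊆ -00-01 [E]
  m6 ⊆ -0-110 [E]
  m8 ⊆ -01--0 [E]
  m10 ⊆ -01--0,-0101-,001-1-
  m11 ⊆ -0101-,0-1011,00-011,001-1-
  m12 ⊆ -01--0 [E]
  m18 ⊆ -10010 [E]
  m25 ⊆ -11001,0110-1
  m27 ⊆ 0-1011,0110-1
  m30 ⊆ --1110 [E]
  m33 ⊆ -00-01,1-0-01
  m34 ⊆ 1-0-10,10--10
  m36 ⊆ 1--1-0,1--10-,1-01--
  m37 ⊆ -00-01,1--10-,1-0-01,1-01--
  m38 ⊆ -0-110,1--1-0,1-0-10,1-01--,10--10
  m39 ⊆ 1-01-- [E]
  m40 ⊆ -01--0,1-1-00
  m42 ⊆ -01--0,-0101-,10--10
  m43 ⊆ -0101- [E]
  m44 ⊆ -01--0,1--1-0,1--10-,1-1-00
  m45 ⊆ 1--10- [E]
  m46 ⊆ --1110,-0-110,-01--0,1--1-0,10--10
  m48 ⊆ 11--0-,110--0
  m49 ⊆ 1-0-01,11--0-
  m50 ⊆ -10010,1-0-10,110--0
  m52 ⊆ 1--1-0,1--10-,1-01--,11--0-,110--0
  m53 ⊆ 1--10-,1-0-01,1-01--,11--0-
  m54 ⊆ 1--1-0,1-0-10,1-01--,110--0
  m55 ⊆ 1-01-- [E]
  m56 ⊆ 1-1-00,11--0-
  m57 ⊆ -11001,11--0-
  m60 ⊆ 1--1-0,1--10-,1-1-00,11--0-
  m61 ⊆ 1--10-,11--0-
  m62 ⊆ --1110,1--1-0
E = {--1110, -0-110, -00-01, -01--0, -0101-, -10010, 1--10-, 1-01--}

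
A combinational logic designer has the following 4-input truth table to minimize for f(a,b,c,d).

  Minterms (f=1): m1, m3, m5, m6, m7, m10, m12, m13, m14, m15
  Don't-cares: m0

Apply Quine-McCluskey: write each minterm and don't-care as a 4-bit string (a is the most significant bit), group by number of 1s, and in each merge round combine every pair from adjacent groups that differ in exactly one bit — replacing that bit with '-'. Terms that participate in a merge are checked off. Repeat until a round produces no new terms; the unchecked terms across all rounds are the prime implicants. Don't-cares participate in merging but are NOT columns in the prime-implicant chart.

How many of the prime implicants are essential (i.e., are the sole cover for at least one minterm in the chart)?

4

Round 0: 0000✓ 0001✓ 0011✓ 0101✓ 0110✓ 0111✓ 1010✓ 1100✓ 1101✓ 1110✓ 1111✓
Round 1: -101✓ -110✓ -111✓ 0-01✓ 0-11✓ 00-1✓ 000- 01-1✓ 011-✓ 1-10 11-0✓ 11-1✓ 110-✓ 111-✓
Round 2: -1-1 -11- 0--1 11--
PIs = {-1-1, -11-, 0--1, 000-, 1-10, 11--}
Coverage chart:
  m1: 0--1,000-
  m3: 0--1 ←essential
  m5: -1-1,0--1
  m6: -11- ←essential
  m7: -1-1,-11-,0--1
  m10: 1-10 ←essential
  m12: 11-- ←essential
  m13: -1-1,11--
  m14: -11-,1-10,11--
  m15: -1-1,-11-,11--
Essential: -11-, 0--1, 1-10, 11--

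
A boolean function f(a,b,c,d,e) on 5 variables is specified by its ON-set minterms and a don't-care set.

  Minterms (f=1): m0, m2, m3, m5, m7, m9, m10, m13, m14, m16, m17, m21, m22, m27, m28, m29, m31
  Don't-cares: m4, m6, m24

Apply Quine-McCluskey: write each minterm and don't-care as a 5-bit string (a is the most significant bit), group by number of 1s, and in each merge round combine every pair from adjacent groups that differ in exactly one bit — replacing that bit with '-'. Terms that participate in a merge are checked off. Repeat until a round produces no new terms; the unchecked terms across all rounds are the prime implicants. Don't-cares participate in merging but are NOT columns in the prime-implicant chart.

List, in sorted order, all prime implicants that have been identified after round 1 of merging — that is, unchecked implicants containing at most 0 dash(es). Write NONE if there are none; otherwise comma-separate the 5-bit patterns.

Round 0: 00000✓ 00010✓ 00011✓ 00100✓ 00101✓ 00110✓ 00111✓ 01001✓ 01010✓ 01101✓ 01110✓ 10000✓ 10001✓ 10101✓ 10110✓ 11000✓ 11011✓ 11100✓ 11101✓ 11111✓
Round 1: -0000 -0101✓ -0110 -1101✓ 0-010✓ 0-101✓ 0-110✓ 00-00✓ 00-10✓ 00-11✓ 000-0✓ 0001-✓ 001-0✓ 001-1✓ 0010-✓ 0011-✓ 01-01 01-10✓ 1-000 1-101✓ 10-01 1000- 11-00 11-11 111-1 1110-
Round 2: --101 0--10 00--0 00-1- 001--
PIs = {--101, -0000, -0110, 0--10, 00--0, 00-1-, 001--, 01-01, 1-000, 10-01, 1000-, 11-00, 11-11, 111-1, 1110-}

NONE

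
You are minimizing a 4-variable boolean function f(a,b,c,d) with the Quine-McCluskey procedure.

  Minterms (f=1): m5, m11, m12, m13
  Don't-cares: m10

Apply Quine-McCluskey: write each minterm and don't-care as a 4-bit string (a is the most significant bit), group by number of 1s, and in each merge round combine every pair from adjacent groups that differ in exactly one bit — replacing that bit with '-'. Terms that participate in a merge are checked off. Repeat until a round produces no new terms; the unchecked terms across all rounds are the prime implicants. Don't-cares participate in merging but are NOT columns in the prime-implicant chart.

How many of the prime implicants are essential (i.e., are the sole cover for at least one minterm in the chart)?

3

[col 0] 0101*, 1010*, 1011*, 1100*, 1101*
[col 1] -101, 101-, 110-
Prime implicants: -101, 101-, 110-
PI chart (minterm → PIs covering it):
  5 | -101  (sole → essential)
  11 | 101-  (sole → essential)
  12 | 110-  (sole → essential)
  13 | -101,110-
Essential prime implicants: -101, 101-, 110-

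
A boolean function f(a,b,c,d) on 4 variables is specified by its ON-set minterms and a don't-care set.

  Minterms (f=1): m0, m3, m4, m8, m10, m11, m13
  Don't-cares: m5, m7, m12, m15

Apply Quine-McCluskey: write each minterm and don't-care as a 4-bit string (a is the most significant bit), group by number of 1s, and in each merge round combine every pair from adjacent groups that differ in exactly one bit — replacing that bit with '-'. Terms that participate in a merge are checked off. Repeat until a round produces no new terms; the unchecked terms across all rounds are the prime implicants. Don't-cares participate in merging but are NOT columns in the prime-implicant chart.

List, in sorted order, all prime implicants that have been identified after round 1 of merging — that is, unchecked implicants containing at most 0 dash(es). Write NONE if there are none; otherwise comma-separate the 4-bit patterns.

NONE

Round 0: 0000✓ 0011✓ 0100✓ 0101✓ 0111✓ 1000✓ 1010✓ 1011✓ 1100✓ 1101✓ 1111✓
Round 1: -000✓ -011✓ -100✓ -101✓ -111✓ 0-00✓ 0-11✓ 01-1✓ 010-✓ 1-00✓ 1-11✓ 10-0 101- 11-1✓ 110-✓
Round 2: --00 --11 -1-1 -10-
PIs = {--00, --11, -1-1, -10-, 10-0, 101-}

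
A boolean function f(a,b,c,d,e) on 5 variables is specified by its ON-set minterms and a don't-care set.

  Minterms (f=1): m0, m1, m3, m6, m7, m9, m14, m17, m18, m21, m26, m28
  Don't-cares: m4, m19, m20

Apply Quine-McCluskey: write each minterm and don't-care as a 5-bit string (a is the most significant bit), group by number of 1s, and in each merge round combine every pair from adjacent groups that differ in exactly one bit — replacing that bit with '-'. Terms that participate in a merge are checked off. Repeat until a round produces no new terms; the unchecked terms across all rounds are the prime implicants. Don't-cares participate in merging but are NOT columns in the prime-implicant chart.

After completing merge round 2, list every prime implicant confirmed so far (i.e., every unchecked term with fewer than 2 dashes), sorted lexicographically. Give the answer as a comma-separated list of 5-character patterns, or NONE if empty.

[col 0] 00000*, 00001*, 00011*, 00100*, 00110*, 00111*, 01001*, 01110*, 10001*, 10010*, 10011*, 10100*, 10101*, 11010*, 11100*
[col 1] -0001*, -0011*, -0100, 0-001, 0-110, 00-00, 00-11, 000-1*, 0000-, 001-0, 0011-, 1-010, 1-100, 10-01, 100-1*, 1001-, 1010-
[col 2] -00-1
Prime implicants: -00-1, -0100, 0-001, 0-110, 00-00, 00-11, 0000-, 001-0, 0011-, 1-010, 1-100, 10-01, 1001-, 1010-

-0100, 0-001, 0-110, 00-00, 00-11, 0000-, 001-0, 0011-, 1-010, 1-100, 10-01, 1001-, 1010-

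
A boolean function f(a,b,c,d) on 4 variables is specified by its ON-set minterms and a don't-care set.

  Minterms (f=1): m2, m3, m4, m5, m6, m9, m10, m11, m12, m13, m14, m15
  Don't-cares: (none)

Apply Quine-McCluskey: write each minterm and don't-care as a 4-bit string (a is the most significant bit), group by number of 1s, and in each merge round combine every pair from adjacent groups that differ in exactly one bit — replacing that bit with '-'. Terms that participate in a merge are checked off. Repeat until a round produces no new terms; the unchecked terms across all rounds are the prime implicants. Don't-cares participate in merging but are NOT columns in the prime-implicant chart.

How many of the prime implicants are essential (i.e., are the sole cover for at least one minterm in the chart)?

3

[col 0] 0010*, 0011*, 0100*, 0101*, 0110*, 1001*, 1010*, 1011*, 1100*, 1101*, 1110*, 1111*
[col 1] -010*, -011*, -100*, -101*, -110*, 0-10*, 001-*, 01-0*, 010-*, 1-01*, 1-10*, 1-11*, 10-1*, 101-*, 11-0*, 11-1*, 110-*, 111-*
[col 2] --10, -01-, -1-0, -10-, 1--1, 1-1-, 11--
Prime implicants: --10, -01-, -1-0, -10-, 1--1, 1-1-, 11--
PI chart (minterm → PIs covering it):
  2 | --10,-01-
  3 | -01-  (sole → essential)
  4 | -1-0,-10-
  5 | -10-  (sole → essential)
  6 | --10,-1-0
  9 | 1--1  (sole → essential)
  10 | --10,-01-,1-1-
  11 | -01-,1--1,1-1-
  12 | -1-0,-10-,11--
  13 | -10-,1--1,11--
  14 | --10,-1-0,1-1-,11--
  15 | 1--1,1-1-,11--
Essential prime implicants: -01-, -10-, 1--1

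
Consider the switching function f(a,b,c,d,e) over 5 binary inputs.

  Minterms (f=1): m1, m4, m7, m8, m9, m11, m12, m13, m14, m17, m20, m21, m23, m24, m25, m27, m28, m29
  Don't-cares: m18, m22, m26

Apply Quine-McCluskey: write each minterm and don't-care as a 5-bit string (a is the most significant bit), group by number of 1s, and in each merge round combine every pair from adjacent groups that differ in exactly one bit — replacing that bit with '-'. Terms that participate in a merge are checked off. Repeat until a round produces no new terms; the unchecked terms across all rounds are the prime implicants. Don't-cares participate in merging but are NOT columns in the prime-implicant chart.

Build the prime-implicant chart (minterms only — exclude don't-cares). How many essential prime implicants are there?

Round 0: 00001✓ 00100✓ 00111✓ 01000✓ 01001✓ 01011✓ 01100✓ 01101✓ 01110✓ 10001✓ 10010✓ 10100✓ 10101✓ 10110✓ 10111✓ 11000✓ 11001✓ 11010✓ 11011✓ 11100✓ 11101✓
Round 1: -0001✓ -0100✓ -0111 -1000✓ -1001✓ -1011✓ -1100✓ -1101✓ 0-001✓ 0-100✓ 01-00✓ 01-01✓ 010-1✓ 0100-✓ 011-0 0110-✓ 1-001✓ 1-010 1-100✓ 1-101✓ 10-01✓ 10-10 101-0✓ 101-1✓ 1010-✓ 1011-✓ 11-00✓ 11-01✓ 110-0✓ 110-1✓ 1100-✓ 1101-✓ 1110-✓
Round 2: --001 --100 -1-00✓ -1-01✓ -10-1 -100-✓ -110-✓ 01-0-✓ 1--01 1-10- 101-- 11-0-✓ 110--
Round 3: -1-0-
PIs = {--001, --100, -0111, -1-0-, -10-1, 011-0, 1--01, 1-010, 1-10-, 10-10, 101--, 110--}
Coverage chart:
  m1: --001 ←essential
  m4: --100 ←essential
  m7: -0111 ←essential
  m8: -1-0- ←essential
  m9: --001,-1-0-,-10-1
  m11: -10-1 ←essential
  m12: --100,-1-0-,011-0
  m13: -1-0- ←essential
  m14: 011-0 ←essential
  m17: --001,1--01
  m20: --100,1-10-,101--
  m21: 1--01,1-10-,101--
  m23: -0111,101--
  m24: -1-0-,110--
  m25: --001,-1-0-,-10-1,1--01,110--
  m27: -10-1,110--
  m28: --100,-1-0-,1-10-
  m29: -1-0-,1--01,1-10-
Essential: --001, --100, -0111, -1-0-, -10-1, 011-0

6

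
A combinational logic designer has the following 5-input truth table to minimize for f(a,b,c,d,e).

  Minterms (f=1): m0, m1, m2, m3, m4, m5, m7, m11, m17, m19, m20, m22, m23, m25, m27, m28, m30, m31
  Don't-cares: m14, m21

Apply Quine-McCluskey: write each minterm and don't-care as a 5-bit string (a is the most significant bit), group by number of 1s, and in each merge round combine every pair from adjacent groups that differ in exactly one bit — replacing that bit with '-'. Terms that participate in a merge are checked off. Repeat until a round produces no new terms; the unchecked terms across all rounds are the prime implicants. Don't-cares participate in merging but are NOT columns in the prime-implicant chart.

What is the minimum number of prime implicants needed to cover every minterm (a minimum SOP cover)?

Round 0: 00000✓ 00001✓ 00010✓ 00011✓ 00100✓ 00101✓ 00111✓ 01011✓ 01110✓ 10001✓ 10011✓ 10100✓ 10101✓ 10110✓ 10111✓ 11001✓ 11011✓ 11100✓ 11110✓ 11111✓
Round 1: -0001✓ -0011✓ -0100✓ -0101✓ -0111✓ -1011✓ -1110 0-011✓ 00-00✓ 00-01✓ 00-11✓ 000-0✓ 000-1✓ 0000-✓ 0001-✓ 001-1✓ 0010-✓ 1-001✓ 1-011✓ 1-100✓ 1-110✓ 1-111✓ 10-01✓ 10-11✓ 100-1✓ 101-0✓ 101-1✓ 1010-✓ 1011-✓ 11-11✓ 110-1✓ 111-0✓ 1111-✓
Round 2: --011 -0-01✓ -0-11✓ -00-1✓ -01-1✓ -010- 00--1✓ 00-0- 000-- 1--11 1-0-1 1-1-0 1-11- 10--1✓ 101--
Round 3: -0--1
PIs = {--011, -0--1, -010-, -1110, 00-0-, 000--, 1--11, 1-0-1, 1-1-0, 1-11-, 101--}
Coverage chart:
  m0: 00-0-,000--
  m1: -0--1,00-0-,000--
  m2: 000-- ←essential
  m3: --011,-0--1,000--
  m4: -010-,00-0-
  m5: -0--1,-010-,00-0-
  m7: -0--1 ←essential
  m11: --011 ←essential
  m17: -0--1,1-0-1
  m19: --011,-0--1,1--11,1-0-1
  m20: -010-,1-1-0,101--
  m22: 1-1-0,1-11-,101--
  m23: -0--1,1--11,1-11-,101--
  m25: 1-0-1 ←essential
  m27: --011,1--11,1-0-1
  m28: 1-1-0 ←essential
  m30: -1110,1-1-0,1-11-
  m31: 1--11,1-11-
Essential: --011, -0--1, 000--, 1-0-1, 1-1-0
Petrick residual → -010-, 1--11
Min cover (7 terms): c'de + b'e + b'cd' + a'b'c' + ade + ac'e + ace'

7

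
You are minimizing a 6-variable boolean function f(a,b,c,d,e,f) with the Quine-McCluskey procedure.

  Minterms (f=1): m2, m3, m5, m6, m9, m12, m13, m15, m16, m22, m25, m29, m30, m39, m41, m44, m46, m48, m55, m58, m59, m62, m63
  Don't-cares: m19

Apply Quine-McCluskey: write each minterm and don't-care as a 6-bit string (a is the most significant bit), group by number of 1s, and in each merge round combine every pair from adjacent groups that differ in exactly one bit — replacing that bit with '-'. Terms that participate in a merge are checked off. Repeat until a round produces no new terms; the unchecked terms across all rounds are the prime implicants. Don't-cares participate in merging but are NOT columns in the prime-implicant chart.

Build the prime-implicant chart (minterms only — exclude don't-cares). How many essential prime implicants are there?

7

size-2^0 implicants → 000010(✓)  000011(✓)  000101(✓)  000110(✓)  001001(✓)  001100(✓)  001101(✓)  001111(✓)  010000(✓)  010011(✓)  010110(✓)  011001(✓)  011101(✓)  011110(✓)  100111(✓)  101001(✓)  101100(✓)  101110(✓)  110000(✓)  110111(✓)  111010(✓)  111011(✓)  111110(✓)  111111(✓)
size-2^1 implicants → -01001  -01100  -10000  -11110  0-0011  0-0110  0-1001(✓)  0-1101(✓)  00-101  000-10  00001-  001-01(✓)  0011-1  00110-  01-110  011-01(✓)  1-0111  1-1110  1011-0  11-111  111-10(✓)  111-11(✓)  11101-(✓)  11111-(✓)
size-2^2 implicants → 0-1-01  111-1-
Unchecked terms (primes): -01001, -01100, -10000, -11110, 0-0011, 0-0110, 0-1-01, 00-101, 000-10, 00001-, 0011-1, 00110-, 01-110, 1-0111, 1-1110, 1011-0, 11-111, 111-1-
Minterm coverage:
  m2 ⊆ 000-10,00001-
  m3 ⊆ 0-0011,00001-
  m5 ⊆ 00-101 [E]
  m6 ⊆ 0-0110,000-10
  m9 ⊆ -01001,0-1-01
  m12 ⊆ -01100,00110-
  m13 ⊆ 0-1-01,00-101,0011-1,00110-
  m15 ⊆ 0011-1 [E]
  m16 ⊆ -10000 [E]
  m22 ⊆ 0-0110,01-110
  m25 ⊆ 0-1-01 [E]
  m29 ⊆ 0-1-01 [E]
  m30 ⊆ -11110,01-110
  m39 ⊆ 1-0111 [E]
  m41 ⊆ -01001 [E]
  m44 ⊆ -01100,1011-0
  m46 ⊆ 1-1110,1011-0
  m48 ⊆ -10000 [E]
  m55 ⊆ 1-0111,11-111
  m58 ⊆ 111-1- [E]
  m59 ⊆ 111-1- [E]
  m62 ⊆ -11110,1-1110,111-1-
  m63 ⊆ 11-111,111-1-
E = {-01001, -10000, 0-1-01, 00-101, 0011-1, 1-0111, 111-1-}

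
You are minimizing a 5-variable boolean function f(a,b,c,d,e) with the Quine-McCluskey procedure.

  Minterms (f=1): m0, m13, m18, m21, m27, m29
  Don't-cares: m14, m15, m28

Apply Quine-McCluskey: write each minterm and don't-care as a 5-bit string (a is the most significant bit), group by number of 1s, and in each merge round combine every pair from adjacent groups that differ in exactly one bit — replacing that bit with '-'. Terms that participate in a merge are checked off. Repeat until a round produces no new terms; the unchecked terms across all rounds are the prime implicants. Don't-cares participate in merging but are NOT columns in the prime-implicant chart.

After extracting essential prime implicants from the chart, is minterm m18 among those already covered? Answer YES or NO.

size-2^0 implicants → 00000  01101(✓)  01110(✓)  01111(✓)  10010  10101(✓)  11011  11100(✓)  11101(✓)
size-2^1 implicants → -1101  011-1  0111-  1-101  1110-
Unchecked terms (primes): -1101, 00000, 011-1, 0111-, 1-101, 10010, 11011, 1110-
Minterm coverage:
  m0 ⊆ 00000 [E]
  m13 ⊆ -1101,011-1
  m18 ⊆ 10010 [E]
  m21 ⊆ 1-101 [E]
  m27 ⊆ 11011 [E]
  m29 ⊆ -1101,1-101,1110-
E = {00000, 1-101, 10010, 11011}

YES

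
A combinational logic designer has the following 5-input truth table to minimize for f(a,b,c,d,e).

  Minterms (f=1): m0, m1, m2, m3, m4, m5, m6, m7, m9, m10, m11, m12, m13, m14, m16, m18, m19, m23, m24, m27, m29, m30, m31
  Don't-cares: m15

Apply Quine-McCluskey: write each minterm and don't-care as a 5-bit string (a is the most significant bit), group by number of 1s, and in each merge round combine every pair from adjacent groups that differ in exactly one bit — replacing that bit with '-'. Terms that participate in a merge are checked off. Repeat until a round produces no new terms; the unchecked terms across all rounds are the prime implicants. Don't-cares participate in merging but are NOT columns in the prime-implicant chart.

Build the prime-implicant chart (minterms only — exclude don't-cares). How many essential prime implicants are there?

[col 0] 00000*, 00001*, 00010*, 00011*, 00100*, 00101*, 00110*, 00111*, 01001*, 01010*, 01011*, 01100*, 01101*, 01110*, 01111*, 10000*, 10010*, 10011*, 10111*, 11000*, 11011*, 11101*, 11110*, 11111*
[col 1] -0000*, -0010*, -0011*, -0111*, -1011*, -1101*, -1110*, -1111*, 0-001*, 0-010*, 0-011*, 0-100*, 0-101*, 0-110*, 0-111*, 00-00*, 00-01*, 00-10*, 00-11*, 000-0*, 000-1*, 0000-*, 0001-*, 001-0*, 001-1*, 0010-*, 0011-*, 01-01*, 01-10*, 01-11*, 010-1*, 0101-*, 011-0*, 011-1*, 0110-*, 0111-*, 1-000, 1-011*, 1-111*, 10-11*, 100-0*, 1001-*, 11-11*, 111-1*, 1111-*
[col 2] --011*, --111*, -0-11*, -00-0, -001-, -1-11*, -11-1, -111-, 0--01*, 0--10*, 0--11*, 0-0-1*, 0-01-*, 0-1-0*, 0-1-1*, 0-10-*, 0-11-*, 00--0*, 00--1*, 00-0-*, 00-1-*, 000--*, 001--*, 01--1*, 01-1-*, 011--*, 1--11*
[col 3] ---11, 0---1, 0--1-, 0-1--, 00---
Prime implicants: ---11, -00-0, -001-, -11-1, -111-, 0---1, 0--1-, 0-1--, 00---, 1-000
PI chart (minterm → PIs covering it):
  0 | -00-0,00---
  1 | 0---1,00---
  2 | -00-0,-001-,0--1-,00---
  3 | ---11,-001-,0---1,0--1-,00---
  4 | 0-1--,00---
  5 | 0---1,0-1--,00---
  6 | 0--1-,0-1--,00---
  7 | ---11,0---1,0--1-,0-1--,00---
  9 | 0---1  (sole → essential)
  10 | 0--1-  (sole → essential)
  11 | ---11,0---1,0--1-
  12 | 0-1--  (sole → essential)
  13 | -11-1,0---1,0-1--
  14 | -111-,0--1-,0-1--
  16 | -00-0,1-000
  18 | -00-0,-001-
  19 | ---11,-001-
  23 | ---11  (sole → essential)
  24 | 1-000  (sole → essential)
  27 | ---11  (sole → essential)
  29 | -11-1  (sole → essential)
  30 | -111-  (sole → essential)
  31 | ---11,-11-1,-111-
Essential prime implicants: ---11, -11-1, -111-, 0---1, 0--1-, 0-1--, 1-000

7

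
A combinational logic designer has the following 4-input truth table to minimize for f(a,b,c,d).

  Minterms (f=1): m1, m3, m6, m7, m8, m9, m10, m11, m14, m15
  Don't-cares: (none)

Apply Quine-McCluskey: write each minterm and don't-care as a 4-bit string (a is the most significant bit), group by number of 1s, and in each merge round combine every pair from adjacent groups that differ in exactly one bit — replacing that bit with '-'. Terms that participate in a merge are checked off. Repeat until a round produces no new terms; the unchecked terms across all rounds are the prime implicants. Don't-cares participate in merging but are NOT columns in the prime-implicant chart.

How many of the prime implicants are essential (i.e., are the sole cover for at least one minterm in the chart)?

[col 0] 0001*, 0011*, 0110*, 0111*, 1000*, 1001*, 1010*, 1011*, 1110*, 1111*
[col 1] -001*, -011*, -110*, -111*, 0-11*, 00-1*, 011-*, 1-10*, 1-11*, 10-0*, 10-1*, 100-*, 101-*, 111-*
[col 2] --11, -0-1, -11-, 1-1-, 10--
Prime implicants: --11, -0-1, -11-, 1-1-, 10--
PI chart (minterm → PIs covering it):
  1 | -0-1  (sole → essential)
  3 | --11,-0-1
  6 | -11-  (sole → essential)
  7 | --11,-11-
  8 | 10--  (sole → essential)
  9 | -0-1,10--
  10 | 1-1-,10--
  11 | --11,-0-1,1-1-,10--
  14 | -11-,1-1-
  15 | --11,-11-,1-1-
Essential prime implicants: -0-1, -11-, 10--

3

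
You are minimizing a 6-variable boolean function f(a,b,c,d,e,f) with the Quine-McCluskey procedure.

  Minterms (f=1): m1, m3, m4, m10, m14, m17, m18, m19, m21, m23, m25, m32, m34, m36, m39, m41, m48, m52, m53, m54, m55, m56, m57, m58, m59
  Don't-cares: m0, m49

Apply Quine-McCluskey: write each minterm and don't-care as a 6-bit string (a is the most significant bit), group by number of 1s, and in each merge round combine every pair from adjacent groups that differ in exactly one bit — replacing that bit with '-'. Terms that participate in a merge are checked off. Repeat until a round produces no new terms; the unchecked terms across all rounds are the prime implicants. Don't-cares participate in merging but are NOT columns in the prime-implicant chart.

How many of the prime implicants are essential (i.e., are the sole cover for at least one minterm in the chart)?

10

[col 0] 000000*, 000001*, 000011*, 000100*, 001010*, 001110*, 010001*, 010010*, 010011*, 010101*, 010111*, 011001*, 100000*, 100010*, 100100*, 100111*, 101001*, 110000*, 110001*, 110100*, 110101*, 110110*, 110111*, 111000*, 111001*, 111010*, 111011*
[col 1] -00000*, -00100*, -10001*, -10101*, -10111*, -11001*, 0-0001*, 0-0011*, 000-00*, 0000-1*, 00000-, 001-10, 01-001*, 010-01*, 010-11*, 0100-1*, 01001-, 0101-1*, 1-0000*, 1-0100*, 1-0111, 1-1001, 100-00*, 1000-0, 11-000*, 11-001*, 110-00*, 110-01*, 11000-*, 1101-0*, 1101-1*, 11010-*, 11011-*, 1110-0*, 1110-1*, 11100-*, 11101-*
[col 2] -00-00, -1-001, -10-01, -101-1, 0-00-1, 010--1, 1-0-00, 11-00-, 110-0-, 1101--, 1110--
Prime implicants: -00-00, -1-001, -10-01, -101-1, 0-00-1, 00000-, 001-10, 010--1, 01001-, 1-0-00, 1-0111, 1-1001, 1000-0, 11-00-, 110-0-, 1101--, 1110--
PI chart (minterm → PIs covering it):
  1 | 0-00-1,00000-
  3 | 0-00-1  (sole → essential)
  4 | -00-00  (sole → essential)
  10 | 001-10  (sole → essential)
  14 | 001-10  (sole → essential)
  17 | -1-001,-10-01,0-00-1,010--1
  18 | 01001-  (sole → essential)
  19 | 0-00-1,010--1,01001-
  21 | -10-01,-101-1,010--1
  23 | -101-1,010--1
  25 | -1-001  (sole → essential)
  32 | -00-00,1-0-00,1000-0
  34 | 1000-0  (sole → essential)
  36 | -00-00,1-0-00
  39 | 1-0111  (sole → essential)
  41 | 1-1001  (sole → essential)
  48 | 1-0-00,11-00-,110-0-
  52 | 1-0-00,110-0-,1101--
  53 | -10-01,-101-1,110-0-,1101--
  54 | 1101--  (sole → essential)
  55 | -101-1,1-0111,1101--
  56 | 11-00-,1110--
  57 | -1-001,1-1001,11-00-,1110--
  58 | 1110--  (sole → essential)
  59 | 1110--  (sole → essential)
Essential prime implicants: -00-00, -1-001, 0-00-1, 001-10, 01001-, 1-0111, 1-1001, 1000-0, 1101--, 1110--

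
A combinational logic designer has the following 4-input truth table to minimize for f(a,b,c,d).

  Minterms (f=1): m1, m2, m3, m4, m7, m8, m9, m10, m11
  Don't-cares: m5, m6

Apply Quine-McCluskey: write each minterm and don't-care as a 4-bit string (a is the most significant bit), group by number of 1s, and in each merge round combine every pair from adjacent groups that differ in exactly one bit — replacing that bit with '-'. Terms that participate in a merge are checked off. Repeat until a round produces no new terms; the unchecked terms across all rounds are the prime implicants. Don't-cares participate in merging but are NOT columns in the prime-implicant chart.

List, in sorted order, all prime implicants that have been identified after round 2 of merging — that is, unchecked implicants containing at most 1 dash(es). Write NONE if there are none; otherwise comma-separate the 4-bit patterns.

NONE

size-2^0 implicants → 0001(✓)  0010(✓)  0011(✓)  0100(✓)  0101(✓)  0110(✓)  0111(✓)  1000(✓)  1001(✓)  1010(✓)  1011(✓)
size-2^1 implicants → -001(✓)  -010(✓)  -011(✓)  0-01(✓)  0-10(✓)  0-11(✓)  00-1(✓)  001-(✓)  01-0(✓)  01-1(✓)  010-(✓)  011-(✓)  10-0(✓)  10-1(✓)  100-(✓)  101-(✓)
size-2^2 implicants → -0-1  -01-  0--1  0-1-  01--  10--
Unchecked terms (primes): -0-1, -01-, 0--1, 0-1-, 01--, 10--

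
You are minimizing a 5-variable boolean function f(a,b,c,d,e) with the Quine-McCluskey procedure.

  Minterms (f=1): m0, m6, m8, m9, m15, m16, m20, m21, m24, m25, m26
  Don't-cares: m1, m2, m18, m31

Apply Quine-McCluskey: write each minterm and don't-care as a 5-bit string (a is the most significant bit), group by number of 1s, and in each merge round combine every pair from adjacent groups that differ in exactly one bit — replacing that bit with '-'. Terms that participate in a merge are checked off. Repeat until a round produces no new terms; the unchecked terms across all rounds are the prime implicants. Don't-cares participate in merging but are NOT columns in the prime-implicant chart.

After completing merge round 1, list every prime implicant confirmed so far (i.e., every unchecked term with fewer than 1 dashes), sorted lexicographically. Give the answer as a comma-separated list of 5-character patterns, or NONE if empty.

NONE

[col 0] 00000*, 00001*, 00010*, 00110*, 01000*, 01001*, 01111*, 10000*, 10010*, 10100*, 10101*, 11000*, 11001*, 11010*, 11111*
[col 1] -0000*, -0010*, -1000*, -1001*, -1111, 0-000*, 0-001*, 00-10, 000-0*, 0000-*, 0100-*, 1-000*, 1-010*, 10-00, 100-0*, 1010-, 110-0*, 1100-*
[col 2] --000, -00-0, -100-, 0-00-, 1-0-0
Prime implicants: --000, -00-0, -100-, -1111, 0-00-, 00-10, 1-0-0, 10-00, 1010-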